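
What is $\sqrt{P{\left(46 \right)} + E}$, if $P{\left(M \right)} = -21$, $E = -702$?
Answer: $i \sqrt{723} \approx 26.889 i$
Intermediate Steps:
$\sqrt{P{\left(46 \right)} + E} = \sqrt{-21 - 702} = \sqrt{-723} = i \sqrt{723}$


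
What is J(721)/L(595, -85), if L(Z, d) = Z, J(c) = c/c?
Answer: 1/595 ≈ 0.0016807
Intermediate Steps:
J(c) = 1
J(721)/L(595, -85) = 1/595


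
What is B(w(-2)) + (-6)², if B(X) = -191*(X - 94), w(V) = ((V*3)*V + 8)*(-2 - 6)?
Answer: 48550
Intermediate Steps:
w(V) = -64 - 24*V² (w(V) = ((3*V)*V + 8)*(-8) = (3*V² + 8)*(-8) = (8 + 3*V²)*(-8) = -64 - 24*V²)
B(X) = 17954 - 191*X (B(X) = -191*(-94 + X) = 17954 - 191*X)
B(w(-2)) + (-6)² = (17954 - 191*(-64 - 24*(-2)²)) + (-6)² = (17954 - 191*(-64 - 24*4)) + 36 = (17954 - 191*(-64 - 96)) + 36 = (17954 - 191*(-160)) + 36 = (17954 + 30560) + 36 = 48514 + 36 = 48550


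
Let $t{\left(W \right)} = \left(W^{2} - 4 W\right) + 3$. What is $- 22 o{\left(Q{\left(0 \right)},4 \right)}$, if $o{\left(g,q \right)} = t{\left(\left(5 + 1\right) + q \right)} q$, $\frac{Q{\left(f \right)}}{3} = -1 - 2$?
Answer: $-5544$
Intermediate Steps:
$Q{\left(f \right)} = -9$ ($Q{\left(f \right)} = 3 \left(-1 - 2\right) = 3 \left(-3\right) = -9$)
$t{\left(W \right)} = 3 + W^{2} - 4 W$
$o{\left(g,q \right)} = q \left(-21 + \left(6 + q\right)^{2} - 4 q\right)$ ($o{\left(g,q \right)} = \left(3 + \left(\left(5 + 1\right) + q\right)^{2} - 4 \left(\left(5 + 1\right) + q\right)\right) q = \left(3 + \left(6 + q\right)^{2} - 4 \left(6 + q\right)\right) q = \left(3 + \left(6 + q\right)^{2} - \left(24 + 4 q\right)\right) q = \left(-21 + \left(6 + q\right)^{2} - 4 q\right) q = q \left(-21 + \left(6 + q\right)^{2} - 4 q\right)$)
$- 22 o{\left(Q{\left(0 \right)},4 \right)} = - 22 \cdot 4 \left(15 + 4^{2} + 8 \cdot 4\right) = - 22 \cdot 4 \left(15 + 16 + 32\right) = - 22 \cdot 4 \cdot 63 = \left(-22\right) 252 = -5544$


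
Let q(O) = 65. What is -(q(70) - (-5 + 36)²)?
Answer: 896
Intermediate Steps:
-(q(70) - (-5 + 36)²) = -(65 - (-5 + 36)²) = -(65 - 1*31²) = -(65 - 1*961) = -(65 - 961) = -1*(-896) = 896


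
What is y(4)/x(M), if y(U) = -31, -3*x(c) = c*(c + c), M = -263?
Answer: 93/138338 ≈ 0.00067227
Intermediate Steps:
x(c) = -2*c²/3 (x(c) = -c*(c + c)/3 = -c*2*c/3 = -2*c²/3)
y(4)/x(M) = -31/((-⅔*(-263)²)) = -31/((-⅔*69169)) = -31/(-138338/3) = -31*(-3/138338) = 93/138338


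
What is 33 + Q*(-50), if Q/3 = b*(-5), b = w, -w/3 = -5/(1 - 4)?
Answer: -3717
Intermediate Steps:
w = -5 (w = -3*(-5)/(1 - 4) = -3*(-5)/(-3) = -(-1)*(-5) = -3*5/3 = -5)
b = -5
Q = 75 (Q = 3*(-5*(-5)) = 3*25 = 75)
33 + Q*(-50) = 33 + 75*(-50) = 33 - 3750 = -3717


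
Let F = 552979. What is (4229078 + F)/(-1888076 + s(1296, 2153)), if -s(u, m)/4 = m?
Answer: -4782057/1896688 ≈ -2.5213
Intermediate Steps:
s(u, m) = -4*m
(4229078 + F)/(-1888076 + s(1296, 2153)) = (4229078 + 552979)/(-1888076 - 4*2153) = 4782057/(-1888076 - 8612) = 4782057/(-1896688) = 4782057*(-1/1896688) = -4782057/1896688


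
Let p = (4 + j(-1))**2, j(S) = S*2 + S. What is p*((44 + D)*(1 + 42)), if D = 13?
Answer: 2451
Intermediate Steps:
j(S) = 3*S (j(S) = 2*S + S = 3*S)
p = 1 (p = (4 + 3*(-1))**2 = (4 - 3)**2 = 1**2 = 1)
p*((44 + D)*(1 + 42)) = 1*((44 + 13)*(1 + 42)) = 1*(57*43) = 1*2451 = 2451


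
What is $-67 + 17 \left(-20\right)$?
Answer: $-407$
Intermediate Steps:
$-67 + 17 \left(-20\right) = -67 - 340 = -407$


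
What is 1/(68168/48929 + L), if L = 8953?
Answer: 48929/438129505 ≈ 0.00011168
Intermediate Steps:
1/(68168/48929 + L) = 1/(68168/48929 + 8953) = 1/(438129505/48929) = 48929/438129505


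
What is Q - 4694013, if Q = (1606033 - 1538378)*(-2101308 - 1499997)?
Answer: -243650983788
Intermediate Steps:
Q = -243646289775 (Q = 67655*(-3601305) = -243646289775)
Q - 4694013 = -243646289775 - 4694013 = -243650983788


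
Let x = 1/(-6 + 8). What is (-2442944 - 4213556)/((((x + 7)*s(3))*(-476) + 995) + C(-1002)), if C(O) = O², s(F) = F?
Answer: -6656500/994289 ≈ -6.6947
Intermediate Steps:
x = ½ (x = 1/2 = ½ ≈ 0.50000)
(-2442944 - 4213556)/((((x + 7)*s(3))*(-476) + 995) + C(-1002)) = (-2442944 - 4213556)/((((½ + 7)*3)*(-476) + 995) + (-1002)²) = -6656500/((((15/2)*3)*(-476) + 995) + 1004004) = -6656500/(((45/2)*(-476) + 995) + 1004004) = -6656500/((-10710 + 995) + 1004004) = -6656500/(-9715 + 1004004) = -6656500/994289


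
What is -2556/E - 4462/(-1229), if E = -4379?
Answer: 22680422/5381791 ≈ 4.2143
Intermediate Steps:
-2556/E - 4462/(-1229) = -2556/(-4379) - 4462/(-1229) = -2556*(-1/4379) - 4462*(-1/1229) = 2556/4379 + 4462/1229 = 22680422/5381791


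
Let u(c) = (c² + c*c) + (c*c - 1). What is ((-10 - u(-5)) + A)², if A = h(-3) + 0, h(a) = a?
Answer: 7569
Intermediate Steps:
u(c) = -1 + 3*c² (u(c) = (c² + c²) + (c² - 1) = 2*c² + (-1 + c²) = -1 + 3*c²)
A = -3 (A = -3 + 0 = -3)
((-10 - u(-5)) + A)² = ((-10 - (-1 + 3*(-5)²)) - 3)² = ((-10 - (-1 + 3*25)) - 3)² = ((-10 - (-1 + 75)) - 3)² = ((-10 - 1*74) - 3)² = ((-10 - 74) - 3)² = (-84 - 3)² = (-87)² = 7569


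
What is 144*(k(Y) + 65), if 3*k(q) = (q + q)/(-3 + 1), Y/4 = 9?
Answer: 7632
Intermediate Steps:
Y = 36 (Y = 4*9 = 36)
k(q) = -q/3 (k(q) = ((q + q)/(-3 + 1))/3 = ((2*q)/(-2))/3 = ((2*q)*(-½))/3 = (-q)/3 = -q/3)
144*(k(Y) + 65) = 144*(-⅓*36 + 65) = 144*(-12 + 65) = 144*53 = 7632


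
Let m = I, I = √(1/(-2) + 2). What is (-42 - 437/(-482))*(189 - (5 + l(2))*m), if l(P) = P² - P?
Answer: -3743523/482 + 138649*√6/964 ≈ -7414.3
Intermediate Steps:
I = √6/2 (I = √(-½ + 2) = √(3/2) = √6/2 ≈ 1.2247)
m = √6/2 ≈ 1.2247
(-42 - 437/(-482))*(189 - (5 + l(2))*m) = (-42 - 437/(-482))*(189 - (5 + 2*(-1 + 2))*√6/2) = (-42 - 437*(-1/482))*(189 - (5 + 2*1)*√6/2) = (-42 + 437/482)*(189 - (5 + 2)*√6/2) = -19807*(189 - 7*√6/2)/482 = -3743523/482 + 138649*√6/964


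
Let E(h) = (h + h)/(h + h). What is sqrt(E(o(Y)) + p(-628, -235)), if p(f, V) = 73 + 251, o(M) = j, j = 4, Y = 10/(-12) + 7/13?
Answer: 5*sqrt(13) ≈ 18.028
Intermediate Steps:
Y = -23/78 (Y = 10*(-1/12) + 7*(1/13) = -5/6 + 7/13 = -23/78 ≈ -0.29487)
o(M) = 4
E(h) = 1 (E(h) = (2*h)/((2*h)) = (2*h)*(1/(2*h)) = 1)
p(f, V) = 324
sqrt(E(o(Y)) + p(-628, -235)) = sqrt(1 + 324) = sqrt(325) = 5*sqrt(13)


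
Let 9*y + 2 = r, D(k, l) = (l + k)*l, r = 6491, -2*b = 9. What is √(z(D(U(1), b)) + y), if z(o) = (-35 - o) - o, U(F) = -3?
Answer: √2474/2 ≈ 24.870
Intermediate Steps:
b = -9/2 (b = -½*9 = -9/2 ≈ -4.5000)
D(k, l) = l*(k + l) (D(k, l) = (k + l)*l = l*(k + l))
y = 721 (y = -2/9 + (⅑)*6491 = -2/9 + 6491/9 = 721)
z(o) = -35 - 2*o
√(z(D(U(1), b)) + y) = √((-35 - (-9)*(-3 - 9/2)) + 721) = √((-35 - (-9)*(-15)/2) + 721) = √((-35 - 2*135/4) + 721) = √((-35 - 135/2) + 721) = √(-205/2 + 721) = √(1237/2) = √2474/2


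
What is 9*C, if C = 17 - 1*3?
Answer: 126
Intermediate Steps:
C = 14 (C = 17 - 3 = 14)
9*C = 9*14 = 126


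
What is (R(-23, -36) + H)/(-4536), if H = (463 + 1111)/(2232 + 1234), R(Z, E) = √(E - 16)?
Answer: -787/7860888 - I*√13/2268 ≈ -0.00010012 - 0.0015897*I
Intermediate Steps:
R(Z, E) = √(-16 + E)
H = 787/1733 (H = 1574/3466 = 1574*(1/3466) = 787/1733 ≈ 0.45413)
(R(-23, -36) + H)/(-4536) = (√(-16 - 36) + 787/1733)/(-4536) = (√(-52) + 787/1733)*(-1/4536) = (2*I*√13 + 787/1733)*(-1/4536) = (787/1733 + 2*I*√13)*(-1/4536) = -787/7860888 - I*√13/2268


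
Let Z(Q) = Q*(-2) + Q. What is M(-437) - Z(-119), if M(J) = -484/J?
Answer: -51519/437 ≈ -117.89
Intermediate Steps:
Z(Q) = -Q (Z(Q) = -2*Q + Q = -Q)
M(-437) - Z(-119) = -484/(-437) - (-1)*(-119) = -484*(-1/437) - 1*119 = 484/437 - 119 = -51519/437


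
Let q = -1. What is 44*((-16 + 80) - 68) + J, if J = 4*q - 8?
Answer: -188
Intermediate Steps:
J = -12 (J = 4*(-1) - 8 = -4 - 8 = -12)
44*((-16 + 80) - 68) + J = 44*((-16 + 80) - 68) - 12 = 44*(64 - 68) - 12 = 44*(-4) - 12 = -176 - 12 = -188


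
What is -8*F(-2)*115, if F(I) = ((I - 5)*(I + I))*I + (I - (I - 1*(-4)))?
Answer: 55200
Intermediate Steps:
F(I) = -4 + 2*I²*(-5 + I) (F(I) = ((-5 + I)*(2*I))*I + (I - (I + 4)) = (2*I*(-5 + I))*I + (I - (4 + I)) = 2*I²*(-5 + I) + (I + (-4 - I)) = 2*I²*(-5 + I) - 4 = -4 + 2*I²*(-5 + I))
-8*F(-2)*115 = -8*(-4 - 10*(-2)² + 2*(-2)³)*115 = -8*(-4 - 10*4 + 2*(-8))*115 = -8*(-4 - 40 - 16)*115 = -8*(-60)*115 = 480*115 = 55200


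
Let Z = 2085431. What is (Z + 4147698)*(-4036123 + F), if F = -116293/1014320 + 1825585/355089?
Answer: -1294446586834812344655899/51453410640 ≈ -2.5158e+13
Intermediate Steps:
F = 1810433012123/360173874480 (F = -116293*1/1014320 + 1825585*(1/355089) = -116293/1014320 + 1825585/355089 = 1810433012123/360173874480 ≈ 5.0266)
(Z + 4147698)*(-4036123 + F) = (2085431 + 4147698)*(-4036123 + 1810433012123/360173874480) = 6233129*(-1453704248354828917/360173874480) = -1294446586834812344655899/51453410640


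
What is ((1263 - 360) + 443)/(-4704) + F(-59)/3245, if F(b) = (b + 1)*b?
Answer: 99401/129360 ≈ 0.76841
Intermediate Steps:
F(b) = b*(1 + b) (F(b) = (1 + b)*b = b*(1 + b))
((1263 - 360) + 443)/(-4704) + F(-59)/3245 = ((1263 - 360) + 443)/(-4704) - 59*(1 - 59)/3245 = (903 + 443)*(-1/4704) - 59*(-58)*(1/3245) = 1346*(-1/4704) + 3422*(1/3245) = -673/2352 + 58/55 = 99401/129360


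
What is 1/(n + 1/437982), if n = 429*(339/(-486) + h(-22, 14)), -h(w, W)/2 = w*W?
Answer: 1970919/520253159359 ≈ 3.7884e-6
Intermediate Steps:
h(w, W) = -2*W*w (h(w, W) = -2*w*W = -2*W*w)
n = 14254097/54 (n = 429*(339/(-486) - 2*14*(-22)) = 429*(339*(-1/486) + 616) = 429*(-113/162 + 616) = 429*(99679/162) = 14254097/54 ≈ 2.6397e+5)
1/(n + 1/437982) = 1/(14254097/54 + 1/437982) = 1/(520253159359/1970919) = 1970919/520253159359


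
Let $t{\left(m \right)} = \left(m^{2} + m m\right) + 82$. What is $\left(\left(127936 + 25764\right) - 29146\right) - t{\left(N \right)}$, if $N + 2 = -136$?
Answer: $86384$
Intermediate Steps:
$N = -138$ ($N = -2 - 136 = -138$)
$t{\left(m \right)} = 82 + 2 m^{2}$ ($t{\left(m \right)} = \left(m^{2} + m^{2}\right) + 82 = 2 m^{2} + 82 = 82 + 2 m^{2}$)
$\left(\left(127936 + 25764\right) - 29146\right) - t{\left(N \right)} = \left(\left(127936 + 25764\right) - 29146\right) - \left(82 + 2 \left(-138\right)^{2}\right) = \left(153700 - 29146\right) - \left(82 + 2 \cdot 19044\right) = 124554 - \left(82 + 38088\right) = 124554 - 38170 = 86384$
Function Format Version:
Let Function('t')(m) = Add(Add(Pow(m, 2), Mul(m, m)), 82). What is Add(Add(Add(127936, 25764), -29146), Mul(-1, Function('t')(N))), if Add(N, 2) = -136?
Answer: 86384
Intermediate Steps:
N = -138 (N = Add(-2, -136) = -138)
Function('t')(m) = Add(82, Mul(2, Pow(m, 2))) (Function('t')(m) = Add(Add(Pow(m, 2), Pow(m, 2)), 82) = Add(Mul(2, Pow(m, 2)), 82) = Add(82, Mul(2, Pow(m, 2))))
Add(Add(Add(127936, 25764), -29146), Mul(-1, Function('t')(N))) = Add(Add(Add(127936, 25764), -29146), Mul(-1, Add(82, Mul(2, Pow(-138, 2))))) = Add(Add(153700, -29146), Mul(-1, Add(82, Mul(2, 19044)))) = Add(124554, Mul(-1, Add(82, 38088))) = Add(124554, Mul(-1, 38170)) = Add(124554, -38170) = 86384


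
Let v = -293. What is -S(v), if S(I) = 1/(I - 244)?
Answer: 1/537 ≈ 0.0018622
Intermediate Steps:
S(I) = 1/(-244 + I)
-S(v) = -1/(-244 - 293) = -1/(-537) = -1*(-1/537) = 1/537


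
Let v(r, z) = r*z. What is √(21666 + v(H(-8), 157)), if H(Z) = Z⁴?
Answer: √664738 ≈ 815.31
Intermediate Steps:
√(21666 + v(H(-8), 157)) = √(21666 + (-8)⁴*157) = √(21666 + 4096*157) = √(21666 + 643072) = √664738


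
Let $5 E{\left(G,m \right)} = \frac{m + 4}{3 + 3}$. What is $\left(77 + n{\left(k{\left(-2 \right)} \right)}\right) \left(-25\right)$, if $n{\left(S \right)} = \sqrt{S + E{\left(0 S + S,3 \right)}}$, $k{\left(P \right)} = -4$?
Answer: $-1925 - \frac{5 i \sqrt{3390}}{6} \approx -1925.0 - 48.52 i$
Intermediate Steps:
$E{\left(G,m \right)} = \frac{2}{15} + \frac{m}{30}$ ($E{\left(G,m \right)} = \frac{\left(m + 4\right) \frac{1}{3 + 3}}{5} = \frac{\left(4 + m\right) \frac{1}{6}}{5} = \frac{\frac{2}{3} + \frac{m}{6}}{5} = \frac{2}{15} + \frac{m}{30}$)
$n{\left(S \right)} = \sqrt{\frac{7}{30} + S}$ ($n{\left(S \right)} = \sqrt{S + \left(\frac{2}{15} + \frac{1}{30} \cdot 3\right)} = \sqrt{S + \left(\frac{2}{15} + \frac{1}{10}\right)} = \sqrt{S + \frac{7}{30}} = \sqrt{\frac{7}{30} + S}$)
$\left(77 + n{\left(k{\left(-2 \right)} \right)}\right) \left(-25\right) = \left(77 + \frac{\sqrt{210 + 900 \left(-4\right)}}{30}\right) \left(-25\right) = \left(77 + \frac{\sqrt{210 - 3600}}{30}\right) \left(-25\right) = \left(77 + \frac{\sqrt{-3390}}{30}\right) \left(-25\right) = \left(77 + \frac{i \sqrt{3390}}{30}\right) \left(-25\right) = -1925 - \frac{5 i \sqrt{3390}}{6}$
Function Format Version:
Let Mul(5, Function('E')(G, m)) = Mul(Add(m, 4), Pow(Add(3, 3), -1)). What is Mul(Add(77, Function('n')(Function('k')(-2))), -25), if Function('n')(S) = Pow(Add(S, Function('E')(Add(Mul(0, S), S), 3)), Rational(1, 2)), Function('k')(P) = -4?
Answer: Add(-1925, Mul(Rational(-5, 6), I, Pow(3390, Rational(1, 2)))) ≈ Add(-1925.0, Mul(-48.520, I))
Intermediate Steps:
Function('E')(G, m) = Add(Rational(2, 15), Mul(Rational(1, 30), m)) (Function('E')(G, m) = Mul(Rational(1, 5), Mul(Add(m, 4), Pow(Add(3, 3), -1))) = Mul(Rational(1, 5), Mul(Add(4, m), Pow(6, -1))) = Mul(Rational(1, 5), Mul(Add(4, m), Rational(1, 6))) = Mul(Rational(1, 5), Add(Rational(2, 3), Mul(Rational(1, 6), m))) = Add(Rational(2, 15), Mul(Rational(1, 30), m)))
Function('n')(S) = Pow(Add(Rational(7, 30), S), Rational(1, 2)) (Function('n')(S) = Pow(Add(S, Add(Rational(2, 15), Mul(Rational(1, 30), 3))), Rational(1, 2)) = Pow(Add(S, Add(Rational(2, 15), Rational(1, 10))), Rational(1, 2)) = Pow(Add(S, Rational(7, 30)), Rational(1, 2)) = Pow(Add(Rational(7, 30), S), Rational(1, 2)))
Mul(Add(77, Function('n')(Function('k')(-2))), -25) = Mul(Add(77, Mul(Rational(1, 30), Pow(Add(210, Mul(900, -4)), Rational(1, 2)))), -25) = Mul(Add(77, Mul(Rational(1, 30), Pow(Add(210, -3600), Rational(1, 2)))), -25) = Mul(Add(77, Mul(Rational(1, 30), Pow(-3390, Rational(1, 2)))), -25) = Mul(Add(77, Mul(Rational(1, 30), Mul(I, Pow(3390, Rational(1, 2))))), -25) = Mul(Add(77, Mul(Rational(1, 30), I, Pow(3390, Rational(1, 2)))), -25) = Add(-1925, Mul(Rational(-5, 6), I, Pow(3390, Rational(1, 2))))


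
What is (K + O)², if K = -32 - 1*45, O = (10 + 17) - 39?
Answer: 7921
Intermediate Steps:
O = -12 (O = 27 - 39 = -12)
K = -77 (K = -32 - 45 = -77)
(K + O)² = (-77 - 12)² = (-89)² = 7921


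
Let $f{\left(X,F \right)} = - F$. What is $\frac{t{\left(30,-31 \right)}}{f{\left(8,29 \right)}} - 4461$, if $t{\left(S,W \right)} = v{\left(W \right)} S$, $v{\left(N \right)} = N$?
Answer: $- \frac{128439}{29} \approx -4428.9$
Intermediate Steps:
$t{\left(S,W \right)} = S W$ ($t{\left(S,W \right)} = W S = S W$)
$\frac{t{\left(30,-31 \right)}}{f{\left(8,29 \right)}} - 4461 = \frac{30 \left(-31\right)}{\left(-1\right) 29} - 4461 = - \frac{930}{-29} - 4461 = \left(-930\right) \left(- \frac{1}{29}\right) - 4461 = \frac{930}{29} - 4461 = - \frac{128439}{29}$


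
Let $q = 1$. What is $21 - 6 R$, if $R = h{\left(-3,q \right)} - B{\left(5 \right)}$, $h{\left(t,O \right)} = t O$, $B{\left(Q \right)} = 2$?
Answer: $51$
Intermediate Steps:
$h{\left(t,O \right)} = O t$
$R = -5$ ($R = 1 \left(-3\right) - 2 = -3 - 2 = -5$)
$21 - 6 R = 21 - -30 = 21 + 30 = 51$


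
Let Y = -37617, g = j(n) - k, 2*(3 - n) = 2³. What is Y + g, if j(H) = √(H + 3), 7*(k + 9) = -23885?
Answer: -239371/7 + √2 ≈ -34194.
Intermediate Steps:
k = -23948/7 (k = -9 + (⅐)*(-23885) = -9 - 23885/7 = -23948/7 ≈ -3421.1)
n = -1 (n = 3 - ½*2³ = 3 - ½*8 = 3 - 4 = -1)
j(H) = √(3 + H)
g = 23948/7 + √2 (g = √(3 - 1) - 1*(-23948/7) = √2 + 23948/7 = 23948/7 + √2 ≈ 3422.6)
Y + g = -37617 + (23948/7 + √2) = -239371/7 + √2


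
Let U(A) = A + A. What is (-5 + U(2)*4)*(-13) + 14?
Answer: -129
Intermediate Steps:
U(A) = 2*A
(-5 + U(2)*4)*(-13) + 14 = (-5 + (2*2)*4)*(-13) + 14 = (-5 + 4*4)*(-13) + 14 = (-5 + 16)*(-13) + 14 = 11*(-13) + 14 = -143 + 14 = -129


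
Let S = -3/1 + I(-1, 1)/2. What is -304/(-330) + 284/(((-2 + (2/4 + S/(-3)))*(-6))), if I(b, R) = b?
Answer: 23582/165 ≈ 142.92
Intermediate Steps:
S = -7/2 (S = -3/1 - 1/2 = -3*1 - 1*½ = -3 - ½ = -7/2 ≈ -3.5000)
-304/(-330) + 284/(((-2 + (2/4 + S/(-3)))*(-6))) = -304/(-330) + 284/(((-2 + (2/4 - 7/2/(-3)))*(-6))) = -304*(-1/330) + 284/(((-2 + (2*(¼) - 7/2*(-⅓)))*(-6))) = 152/165 + 284/(((-2 + (½ + 7/6))*(-6))) = 152/165 + 284/(((-2 + 5/3)*(-6))) = 152/165 + 284/((-⅓*(-6))) = 152/165 + 284/2 = 152/165 + 284*(½) = 152/165 + 142 = 23582/165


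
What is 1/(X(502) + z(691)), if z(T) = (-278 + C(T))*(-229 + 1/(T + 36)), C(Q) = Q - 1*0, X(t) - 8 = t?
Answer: -727/68386296 ≈ -1.0631e-5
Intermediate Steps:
X(t) = 8 + t
C(Q) = Q (C(Q) = Q + 0 = Q)
z(T) = (-278 + T)*(-229 + 1/(36 + T)) (z(T) = (-278 + T)*(-229 + 1/(T + 36)) = (-278 + T)*(-229 + 1/(36 + T)))
1/(X(502) + z(691)) = 1/((8 + 502) + (2291554 - 229*691**2 + 55419*691)/(36 + 691)) = 1/(510 + (2291554 - 229*477481 + 38294529)/727) = 1/(510 + (2291554 - 109343149 + 38294529)/727) = 1/(510 + (1/727)*(-68757066)) = 1/(510 - 68757066/727) = 1/(-68386296/727) = -727/68386296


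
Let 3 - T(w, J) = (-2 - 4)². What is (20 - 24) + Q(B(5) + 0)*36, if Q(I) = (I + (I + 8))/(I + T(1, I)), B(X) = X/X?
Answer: -61/4 ≈ -15.250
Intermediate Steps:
T(w, J) = -33 (T(w, J) = 3 - (-2 - 4)² = 3 - 1*(-6)² = 3 - 1*36 = 3 - 36 = -33)
B(X) = 1
Q(I) = (8 + 2*I)/(-33 + I) (Q(I) = (I + (I + 8))/(I - 33) = (I + (8 + I))/(-33 + I) = (8 + 2*I)/(-33 + I))
(20 - 24) + Q(B(5) + 0)*36 = (20 - 24) + (2*(4 + (1 + 0))/(-33 + (1 + 0)))*36 = -4 + (2*(4 + 1)/(-33 + 1))*36 = -4 + (2*5/(-32))*36 = -4 + (2*(-1/32)*5)*36 = -4 - 5/16*36 = -4 - 45/4 = -61/4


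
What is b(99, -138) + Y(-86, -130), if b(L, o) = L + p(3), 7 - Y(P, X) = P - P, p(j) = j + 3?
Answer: 112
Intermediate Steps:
p(j) = 3 + j
Y(P, X) = 7 (Y(P, X) = 7 - (P - P) = 7 - 1*0 = 7 + 0 = 7)
b(L, o) = 6 + L (b(L, o) = L + (3 + 3) = L + 6 = 6 + L)
b(99, -138) + Y(-86, -130) = (6 + 99) + 7 = 105 + 7 = 112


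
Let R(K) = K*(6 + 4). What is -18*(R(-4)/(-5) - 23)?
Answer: 270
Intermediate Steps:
R(K) = 10*K (R(K) = K*10 = 10*K)
-18*(R(-4)/(-5) - 23) = -18*((10*(-4))/(-5) - 23) = -18*(-40*(-1/5) - 23) = -18*(8 - 23) = -18*(-15) = 270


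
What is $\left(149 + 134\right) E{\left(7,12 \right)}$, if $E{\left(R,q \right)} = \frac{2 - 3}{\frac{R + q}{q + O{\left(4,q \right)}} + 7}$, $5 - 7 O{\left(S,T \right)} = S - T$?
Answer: $- \frac{27451}{812} \approx -33.807$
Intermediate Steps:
$O{\left(S,T \right)} = \frac{5}{7} - \frac{S}{7} + \frac{T}{7}$ ($O{\left(S,T \right)} = \frac{5}{7} - \frac{S - T}{7} = \frac{5}{7} - \left(- \frac{T}{7} + \frac{S}{7}\right) = \frac{5}{7} - \frac{S}{7} + \frac{T}{7}$)
$E{\left(R,q \right)} = - \frac{1}{7 + \frac{R + q}{\frac{1}{7} + \frac{8 q}{7}}}$ ($E{\left(R,q \right)} = \frac{2 - 3}{\frac{R + q}{q + \left(\frac{5}{7} - \frac{4}{7} + \frac{q}{7}\right)} + 7} = - \frac{1}{\frac{R + q}{q + \left(\frac{5}{7} - \frac{4}{7} + \frac{q}{7}\right)} + 7} = - \frac{1}{\frac{R + q}{q + \left(\frac{1}{7} + \frac{q}{7}\right)} + 7} = - \frac{1}{\frac{R + q}{\frac{1}{7} + \frac{8 q}{7}} + 7} = - \frac{1}{7 + \frac{R + q}{\frac{1}{7} + \frac{8 q}{7}}}$)
$\left(149 + 134\right) E{\left(7,12 \right)} = \left(149 + 134\right) \frac{-1 - 96}{7 \left(1 + 7 + 9 \cdot 12\right)} = 283 \frac{-1 - 96}{7 \left(1 + 7 + 108\right)} = 283 \cdot \frac{1}{7} \cdot \frac{1}{116} \left(-97\right) = 283 \left(- \frac{97}{812}\right) = - \frac{27451}{812}$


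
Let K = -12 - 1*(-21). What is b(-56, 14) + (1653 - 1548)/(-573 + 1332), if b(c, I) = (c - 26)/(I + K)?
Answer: -867/253 ≈ -3.4269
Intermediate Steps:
K = 9 (K = -12 + 21 = 9)
b(c, I) = (-26 + c)/(9 + I) (b(c, I) = (c - 26)/(I + 9) = (-26 + c)/(9 + I))
b(-56, 14) + (1653 - 1548)/(-573 + 1332) = (-26 - 56)/(9 + 14) + (1653 - 1548)/(-573 + 1332) = -82/23 + 105/759 = (1/23)*(-82) + 105*(1/759) = -82/23 + 35/253 = -867/253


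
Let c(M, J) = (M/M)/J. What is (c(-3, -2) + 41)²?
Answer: 6561/4 ≈ 1640.3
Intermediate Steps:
c(M, J) = 1/J
(c(-3, -2) + 41)² = (1/(-2) + 41)² = (-½ + 41)² = (81/2)² = 6561/4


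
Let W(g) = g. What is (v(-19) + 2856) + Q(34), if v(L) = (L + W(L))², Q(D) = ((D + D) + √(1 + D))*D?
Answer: 6612 + 34*√35 ≈ 6813.1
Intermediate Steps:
Q(D) = D*(√(1 + D) + 2*D) (Q(D) = (2*D + √(1 + D))*D = (√(1 + D) + 2*D)*D = D*(√(1 + D) + 2*D))
v(L) = 4*L² (v(L) = (L + L)² = (2*L)² = 4*L²)
(v(-19) + 2856) + Q(34) = (4*(-19)² + 2856) + 34*(√(1 + 34) + 2*34) = (4*361 + 2856) + 34*(√35 + 68) = (1444 + 2856) + 34*(68 + √35) = 4300 + (2312 + 34*√35) = 6612 + 34*√35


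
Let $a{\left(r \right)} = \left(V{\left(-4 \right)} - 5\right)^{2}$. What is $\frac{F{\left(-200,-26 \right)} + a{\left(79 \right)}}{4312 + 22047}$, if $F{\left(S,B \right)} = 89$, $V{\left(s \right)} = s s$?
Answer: $\frac{210}{26359} \approx 0.0079669$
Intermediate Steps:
$V{\left(s \right)} = s^{2}$
$a{\left(r \right)} = 121$ ($a{\left(r \right)} = \left(\left(-4\right)^{2} - 5\right)^{2} = \left(16 - 5\right)^{2} = 11^{2} = 121$)
$\frac{F{\left(-200,-26 \right)} + a{\left(79 \right)}}{4312 + 22047} = \frac{89 + 121}{4312 + 22047} = \frac{210}{26359}$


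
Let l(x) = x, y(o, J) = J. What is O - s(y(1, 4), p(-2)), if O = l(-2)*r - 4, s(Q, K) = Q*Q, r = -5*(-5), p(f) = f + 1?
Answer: -70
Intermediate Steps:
p(f) = 1 + f
r = 25
s(Q, K) = Q**2
O = -54 (O = -2*25 - 4 = -50 - 4 = -54)
O - s(y(1, 4), p(-2)) = -54 - 1*4**2 = -54 - 1*16 = -54 - 16 = -70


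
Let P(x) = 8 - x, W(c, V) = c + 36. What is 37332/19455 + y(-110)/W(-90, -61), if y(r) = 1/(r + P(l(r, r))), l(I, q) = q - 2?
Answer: 268531/140076 ≈ 1.9170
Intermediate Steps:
W(c, V) = 36 + c
l(I, q) = -2 + q
y(r) = ⅒ (y(r) = 1/(r + (8 - (-2 + r))) = 1/(r + (8 + (2 - r))) = 1/(r + (10 - r)) = 1/10 = ⅒)
37332/19455 + y(-110)/W(-90, -61) = 37332/19455 + 1/(10*(36 - 90)) = 37332*(1/19455) + (⅒)/(-54) = 12444/6485 + (⅒)*(-1/54) = 12444/6485 - 1/540 = 268531/140076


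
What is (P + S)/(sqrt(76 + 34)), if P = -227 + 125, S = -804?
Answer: -453*sqrt(110)/55 ≈ -86.384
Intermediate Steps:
P = -102
(P + S)/(sqrt(76 + 34)) = (-102 - 804)/(sqrt(76 + 34)) = -906*sqrt(110)/110 = -453*sqrt(110)/55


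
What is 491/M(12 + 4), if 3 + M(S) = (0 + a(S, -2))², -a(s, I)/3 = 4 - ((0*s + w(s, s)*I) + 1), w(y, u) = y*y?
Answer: 491/2387022 ≈ 0.00020570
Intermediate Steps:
w(y, u) = y²
a(s, I) = -9 + 3*I*s² (a(s, I) = -3*(4 - ((0*s + s²*I) + 1)) = -3*(4 - ((0 + I*s²) + 1)) = -3*(4 - (I*s² + 1)) = -3*(4 - (1 + I*s²)) = -3*(4 + (-1 - I*s²)) = -3*(3 - I*s²) = -9 + 3*I*s²)
M(S) = -3 + (-9 - 6*S²)² (M(S) = -3 + (0 + (-9 + 3*(-2)*S²))² = -3 + (0 + (-9 - 6*S²))² = -3 + (-9 - 6*S²)²)
491/M(12 + 4) = 491/(78 + 36*(12 + 4)⁴ + 108*(12 + 4)²) = 491/(78 + 36*16⁴ + 108*16²) = 491/(78 + 36*65536 + 108*256) = 491/(78 + 2359296 + 27648) = 491/2387022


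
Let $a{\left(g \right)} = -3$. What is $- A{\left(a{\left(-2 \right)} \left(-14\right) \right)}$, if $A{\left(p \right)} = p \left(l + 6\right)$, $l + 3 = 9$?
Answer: $-504$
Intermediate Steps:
$l = 6$ ($l = -3 + 9 = 6$)
$A{\left(p \right)} = 12 p$ ($A{\left(p \right)} = p \left(6 + 6\right) = p 12 = 12 p$)
$- A{\left(a{\left(-2 \right)} \left(-14\right) \right)} = - 12 \left(\left(-3\right) \left(-14\right)\right) = - 12 \cdot 42 = \left(-1\right) 504 = -504$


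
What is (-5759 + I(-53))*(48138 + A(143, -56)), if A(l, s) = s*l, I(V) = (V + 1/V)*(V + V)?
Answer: -5578070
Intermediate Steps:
I(V) = 2*V*(V + 1/V) (I(V) = (V + 1/V)*(2*V) = 2*V*(V + 1/V))
A(l, s) = l*s
(-5759 + I(-53))*(48138 + A(143, -56)) = (-5759 + (2 + 2*(-53)²))*(48138 + 143*(-56)) = (-5759 + (2 + 2*2809))*(48138 - 8008) = (-5759 + (2 + 5618))*40130 = (-5759 + 5620)*40130 = -139*40130 = -5578070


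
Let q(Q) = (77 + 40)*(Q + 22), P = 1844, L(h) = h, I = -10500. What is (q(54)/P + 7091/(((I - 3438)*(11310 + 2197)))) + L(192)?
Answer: 17081819187059/86788120926 ≈ 196.82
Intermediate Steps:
q(Q) = 2574 + 117*Q (q(Q) = 117*(22 + Q) = 2574 + 117*Q)
(q(54)/P + 7091/(((I - 3438)*(11310 + 2197)))) + L(192) = ((2574 + 117*54)/1844 + 7091/(((-10500 - 3438)*(11310 + 2197)))) + 192 = ((2574 + 6318)*(1/1844) + 7091/((-13938*13507))) + 192 = (8892*(1/1844) + 7091/(-188260566)) + 192 = (2223/461 + 7091*(-1/188260566)) + 192 = (2223/461 - 7091/188260566) + 192 = 418499969267/86788120926 + 192 = 17081819187059/86788120926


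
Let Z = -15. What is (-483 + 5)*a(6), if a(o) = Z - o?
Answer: 10038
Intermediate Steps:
a(o) = -15 - o
(-483 + 5)*a(6) = (-483 + 5)*(-15 - 1*6) = -478*(-15 - 6) = -478*(-21) = 10038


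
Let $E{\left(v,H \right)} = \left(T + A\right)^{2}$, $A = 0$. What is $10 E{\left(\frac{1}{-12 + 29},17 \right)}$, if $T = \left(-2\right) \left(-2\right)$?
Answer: $160$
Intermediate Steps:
$T = 4$
$E{\left(v,H \right)} = 16$ ($E{\left(v,H \right)} = \left(4 + 0\right)^{2} = 4^{2} = 16$)
$10 E{\left(\frac{1}{-12 + 29},17 \right)} = 10 \cdot 16 = 160$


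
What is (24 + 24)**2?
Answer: 2304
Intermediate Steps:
(24 + 24)**2 = 48**2 = 2304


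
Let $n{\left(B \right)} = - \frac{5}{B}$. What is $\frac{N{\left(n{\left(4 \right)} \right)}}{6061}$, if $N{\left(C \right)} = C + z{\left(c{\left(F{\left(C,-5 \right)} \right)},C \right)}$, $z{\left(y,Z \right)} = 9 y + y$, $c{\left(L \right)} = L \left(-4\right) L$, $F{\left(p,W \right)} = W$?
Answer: $- \frac{4005}{24244} \approx -0.1652$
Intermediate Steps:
$c{\left(L \right)} = - 4 L^{2}$ ($c{\left(L \right)} = - 4 L L = - 4 L^{2}$)
$z{\left(y,Z \right)} = 10 y$
$N{\left(C \right)} = -1000 + C$ ($N{\left(C \right)} = C + 10 \left(- 4 \left(-5\right)^{2}\right) = C + 10 \left(\left(-4\right) 25\right) = C + 10 \left(-100\right) = C - 1000 = -1000 + C$)
$\frac{N{\left(n{\left(4 \right)} \right)}}{6061} = \frac{-1000 - \frac{5}{4}}{6061} = \left(-1000 - \frac{5}{4}\right) \frac{1}{6061} = \left(- \frac{4005}{4}\right) \frac{1}{6061} = - \frac{4005}{24244}$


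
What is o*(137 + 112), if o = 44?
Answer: 10956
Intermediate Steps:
o*(137 + 112) = 44*(137 + 112) = 44*249 = 10956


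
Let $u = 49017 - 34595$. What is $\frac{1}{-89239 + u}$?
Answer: $- \frac{1}{74817} \approx -1.3366 \cdot 10^{-5}$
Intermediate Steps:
$u = 14422$
$\frac{1}{-89239 + u} = \frac{1}{-89239 + 14422} = \frac{1}{-74817} = - \frac{1}{74817}$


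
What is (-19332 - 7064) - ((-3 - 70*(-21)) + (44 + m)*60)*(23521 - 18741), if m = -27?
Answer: -11914256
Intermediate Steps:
(-19332 - 7064) - ((-3 - 70*(-21)) + (44 + m)*60)*(23521 - 18741) = (-19332 - 7064) - ((-3 - 70*(-21)) + (44 - 27)*60)*(23521 - 18741) = -26396 - ((-3 + 1470) + 17*60)*4780 = -26396 - (1467 + 1020)*4780 = -26396 - 2487*4780 = -26396 - 1*11887860 = -26396 - 11887860 = -11914256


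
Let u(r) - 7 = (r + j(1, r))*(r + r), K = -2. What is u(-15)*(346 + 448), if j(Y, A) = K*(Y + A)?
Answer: -304102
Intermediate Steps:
j(Y, A) = -2*A - 2*Y (j(Y, A) = -2*(Y + A) = -2*(A + Y) = -2*A - 2*Y)
u(r) = 7 + 2*r*(-2 - r) (u(r) = 7 + (r + (-2*r - 2*1))*(r + r) = 7 + (r + (-2*r - 2))*(2*r) = 7 + (r + (-2 - 2*r))*(2*r) = 7 + (-2 - r)*(2*r) = 7 + 2*r*(-2 - r))
u(-15)*(346 + 448) = (7 - 4*(-15) - 2*(-15)²)*(346 + 448) = (7 + 60 - 2*225)*794 = (7 + 60 - 450)*794 = -383*794 = -304102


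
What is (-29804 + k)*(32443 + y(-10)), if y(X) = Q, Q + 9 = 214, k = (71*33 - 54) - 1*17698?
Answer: -1476114024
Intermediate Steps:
k = -15409 (k = (2343 - 54) - 17698 = 2289 - 17698 = -15409)
Q = 205 (Q = -9 + 214 = 205)
y(X) = 205
(-29804 + k)*(32443 + y(-10)) = (-29804 - 15409)*(32443 + 205) = -45213*32648 = -1476114024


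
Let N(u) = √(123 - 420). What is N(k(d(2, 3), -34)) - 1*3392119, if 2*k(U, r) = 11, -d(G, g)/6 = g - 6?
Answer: -3392119 + 3*I*√33 ≈ -3.3921e+6 + 17.234*I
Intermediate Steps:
d(G, g) = 36 - 6*g (d(G, g) = -6*(g - 6) = -6*(-6 + g) = 36 - 6*g)
k(U, r) = 11/2 (k(U, r) = (½)*11 = 11/2)
N(u) = 3*I*√33 (N(u) = √(-297) = 3*I*√33)
N(k(d(2, 3), -34)) - 1*3392119 = 3*I*√33 - 1*3392119 = 3*I*√33 - 3392119 = -3392119 + 3*I*√33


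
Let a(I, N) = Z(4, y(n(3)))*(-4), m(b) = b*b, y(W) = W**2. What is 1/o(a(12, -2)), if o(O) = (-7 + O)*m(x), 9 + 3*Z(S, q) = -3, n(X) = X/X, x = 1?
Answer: 1/9 ≈ 0.11111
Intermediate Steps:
n(X) = 1
Z(S, q) = -4 (Z(S, q) = -3 + (1/3)*(-3) = -3 - 1 = -4)
m(b) = b**2
a(I, N) = 16 (a(I, N) = -4*(-4) = 16)
o(O) = -7 + O (o(O) = (-7 + O)*1**2 = (-7 + O)*1 = -7 + O)
1/o(a(12, -2)) = 1/(-7 + 16) = 1/9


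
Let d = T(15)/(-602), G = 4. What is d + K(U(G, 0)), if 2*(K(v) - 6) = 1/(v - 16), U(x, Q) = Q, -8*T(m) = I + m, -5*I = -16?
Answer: 41091/6880 ≈ 5.9725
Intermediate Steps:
I = 16/5 (I = -⅕*(-16) = 16/5 ≈ 3.2000)
T(m) = -⅖ - m/8 (T(m) = -(16/5 + m)/8 = -⅖ - m/8)
K(v) = 6 + 1/(2*(-16 + v)) (K(v) = 6 + 1/(2*(v - 16)) = 6 + 1/(2*(-16 + v)))
d = 13/3440 (d = (-⅖ - ⅛*15)/(-602) = (-⅖ - 15/8)*(-1/602) = -91/40*(-1/602) = 13/3440 ≈ 0.0037791)
d + K(U(G, 0)) = 13/3440 + (-191 + 12*0)/(2*(-16 + 0)) = 13/3440 + (½)*(-191 + 0)/(-16) = 13/3440 + (½)*(-1/16)*(-191) = 13/3440 + 191/32 = 41091/6880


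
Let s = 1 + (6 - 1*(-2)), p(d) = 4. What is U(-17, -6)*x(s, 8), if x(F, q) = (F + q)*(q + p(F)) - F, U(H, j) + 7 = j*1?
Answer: -2535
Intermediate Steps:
U(H, j) = -7 + j (U(H, j) = -7 + j*1 = -7 + j)
s = 9 (s = 1 + (6 + 2) = 1 + 8 = 9)
x(F, q) = -F + (4 + q)*(F + q) (x(F, q) = (F + q)*(q + 4) - F = (F + q)*(4 + q) - F = (4 + q)*(F + q) - F = -F + (4 + q)*(F + q))
U(-17, -6)*x(s, 8) = (-7 - 6)*(8² + 3*9 + 4*8 + 9*8) = -13*(64 + 27 + 32 + 72) = -13*195 = -2535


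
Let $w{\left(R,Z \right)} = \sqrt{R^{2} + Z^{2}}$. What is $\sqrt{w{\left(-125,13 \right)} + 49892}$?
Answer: $\sqrt{49892 + \sqrt{15794}} \approx 223.65$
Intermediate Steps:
$\sqrt{w{\left(-125,13 \right)} + 49892} = \sqrt{\sqrt{\left(-125\right)^{2} + 13^{2}} + 49892} = \sqrt{\sqrt{15625 + 169} + 49892} = \sqrt{\sqrt{15794} + 49892} = \sqrt{49892 + \sqrt{15794}}$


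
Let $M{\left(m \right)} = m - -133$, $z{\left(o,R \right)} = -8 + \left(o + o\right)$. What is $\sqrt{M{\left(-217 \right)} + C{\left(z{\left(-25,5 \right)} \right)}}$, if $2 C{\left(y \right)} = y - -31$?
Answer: $\frac{i \sqrt{390}}{2} \approx 9.8742 i$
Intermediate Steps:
$z{\left(o,R \right)} = -8 + 2 o$
$M{\left(m \right)} = 133 + m$ ($M{\left(m \right)} = m + 133 = 133 + m$)
$C{\left(y \right)} = \frac{31}{2} + \frac{y}{2}$ ($C{\left(y \right)} = \frac{y - -31}{2} = \frac{y + 31}{2} = \frac{31 + y}{2} = \frac{31}{2} + \frac{y}{2}$)
$\sqrt{M{\left(-217 \right)} + C{\left(z{\left(-25,5 \right)} \right)}} = \sqrt{\left(133 - 217\right) + \left(\frac{31}{2} + \frac{-8 + 2 \left(-25\right)}{2}\right)} = \sqrt{-84 + \left(\frac{31}{2} + \frac{-8 - 50}{2}\right)} = \sqrt{-84 + \left(\frac{31}{2} + \frac{1}{2} \left(-58\right)\right)} = \sqrt{-84 + \left(\frac{31}{2} - 29\right)} = \sqrt{-84 - \frac{27}{2}} = \sqrt{- \frac{195}{2}} = \frac{i \sqrt{390}}{2}$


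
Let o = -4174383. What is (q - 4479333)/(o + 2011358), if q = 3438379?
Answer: 1040954/2163025 ≈ 0.48125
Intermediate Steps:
(q - 4479333)/(o + 2011358) = (3438379 - 4479333)/(-4174383 + 2011358) = -1040954/(-2163025) = -1040954*(-1/2163025) = 1040954/2163025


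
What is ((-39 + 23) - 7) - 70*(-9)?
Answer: 607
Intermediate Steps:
((-39 + 23) - 7) - 70*(-9) = (-16 - 7) + 630 = -23 + 630 = 607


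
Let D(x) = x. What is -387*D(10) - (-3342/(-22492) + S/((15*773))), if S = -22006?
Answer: -504409717669/130397370 ≈ -3868.3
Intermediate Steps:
-387*D(10) - (-3342/(-22492) + S/((15*773))) = -387*10 - (-3342/(-22492) - 22006/(15*773)) = -3870 - (-3342*(-1/22492) - 22006/11595) = -3870 - (1671/11246 - 22006*1/11595) = -3870 - (1671/11246 - 22006/11595) = -3870 - 1*(-228104231/130397370) = -3870 + 228104231/130397370 = -504409717669/130397370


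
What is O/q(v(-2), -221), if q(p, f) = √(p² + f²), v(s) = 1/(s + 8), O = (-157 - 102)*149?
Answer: -6258*√1758277/47521 ≈ -174.62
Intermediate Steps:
O = -38591 (O = -259*149 = -38591)
v(s) = 1/(8 + s)
q(p, f) = √(f² + p²)
O/q(v(-2), -221) = -38591/√((-221)² + (1/(8 - 2))²) = -38591/√(48841 + (1/6)²) = -38591/√(48841 + (⅙)²) = -38591/√(48841 + 1/36) = -38591*6*√1758277/1758277 = -6258*√1758277/47521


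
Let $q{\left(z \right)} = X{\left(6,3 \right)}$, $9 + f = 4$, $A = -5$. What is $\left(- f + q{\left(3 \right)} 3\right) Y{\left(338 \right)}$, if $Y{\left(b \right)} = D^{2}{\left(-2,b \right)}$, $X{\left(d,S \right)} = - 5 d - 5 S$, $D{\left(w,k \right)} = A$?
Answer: $-3250$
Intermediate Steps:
$f = -5$ ($f = -9 + 4 = -5$)
$D{\left(w,k \right)} = -5$
$X{\left(d,S \right)} = - 5 S - 5 d$
$q{\left(z \right)} = -45$ ($q{\left(z \right)} = \left(-5\right) 3 - 30 = -15 - 30 = -45$)
$Y{\left(b \right)} = 25$ ($Y{\left(b \right)} = \left(-5\right)^{2} = 25$)
$\left(- f + q{\left(3 \right)} 3\right) Y{\left(338 \right)} = \left(\left(-1\right) \left(-5\right) - 135\right) 25 = \left(5 - 135\right) 25 = \left(-130\right) 25 = -3250$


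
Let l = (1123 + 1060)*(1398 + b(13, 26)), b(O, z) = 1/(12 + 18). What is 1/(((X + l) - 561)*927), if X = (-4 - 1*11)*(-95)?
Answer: 10/28299185007 ≈ 3.5337e-10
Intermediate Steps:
b(O, z) = 1/30
X = 1425 (X = (-4 - 11)*(-95) = -15*(-95) = 1425)
l = 91557203/30 (l = (1123 + 1060)*(1398 + 1/30) = 2183*(41941/30) = 91557203/30 ≈ 3.0519e+6)
1/(((X + l) - 561)*927) = 1/(((1425 + 91557203/30) - 561)*927) = 1/((91599953/30 - 561)*927) = 1/((91583123/30)*927) = 1/(28299185007/10) = 10/28299185007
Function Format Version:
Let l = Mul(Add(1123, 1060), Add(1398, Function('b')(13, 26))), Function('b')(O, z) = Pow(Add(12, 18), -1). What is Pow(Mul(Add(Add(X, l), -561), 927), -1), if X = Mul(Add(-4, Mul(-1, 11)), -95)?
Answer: Rational(10, 28299185007) ≈ 3.5337e-10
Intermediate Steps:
Function('b')(O, z) = Rational(1, 30) (Function('b')(O, z) = Pow(30, -1) = Rational(1, 30))
X = 1425 (X = Mul(Add(-4, -11), -95) = Mul(-15, -95) = 1425)
l = Rational(91557203, 30) (l = Mul(Add(1123, 1060), Add(1398, Rational(1, 30))) = Mul(2183, Rational(41941, 30)) = Rational(91557203, 30) ≈ 3.0519e+6)
Pow(Mul(Add(Add(X, l), -561), 927), -1) = Pow(Mul(Add(Add(1425, Rational(91557203, 30)), -561), 927), -1) = Pow(Mul(Add(Rational(91599953, 30), -561), 927), -1) = Pow(Mul(Rational(91583123, 30), 927), -1) = Pow(Rational(28299185007, 10), -1) = Rational(10, 28299185007)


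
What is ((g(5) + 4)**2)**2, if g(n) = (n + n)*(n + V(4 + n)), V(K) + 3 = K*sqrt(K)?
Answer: 7471182096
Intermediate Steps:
V(K) = -3 + K**(3/2) (V(K) = -3 + K*sqrt(K) = -3 + K**(3/2))
g(n) = 2*n*(-3 + n + (4 + n)**(3/2)) (g(n) = (n + n)*(n + (-3 + (4 + n)**(3/2))) = (2*n)*(-3 + n + (4 + n)**(3/2)) = 2*n*(-3 + n + (4 + n)**(3/2)))
((g(5) + 4)**2)**2 = ((2*5*(-3 + 5 + (4 + 5)**(3/2)) + 4)**2)**2 = ((2*5*(-3 + 5 + 9**(3/2)) + 4)**2)**2 = ((2*5*(-3 + 5 + 27) + 4)**2)**2 = ((2*5*29 + 4)**2)**2 = ((290 + 4)**2)**2 = (294**2)**2 = 86436**2 = 7471182096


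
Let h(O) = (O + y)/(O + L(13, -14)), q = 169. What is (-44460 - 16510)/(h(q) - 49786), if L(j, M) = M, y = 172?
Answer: 304850/248919 ≈ 1.2247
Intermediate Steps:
h(O) = (172 + O)/(-14 + O) (h(O) = (O + 172)/(O - 14) = (172 + O)/(-14 + O))
(-44460 - 16510)/(h(q) - 49786) = (-44460 - 16510)/((172 + 169)/(-14 + 169) - 49786) = -60970/(341/155 - 49786) = -60970/((1/155)*341 - 49786) = -60970/(11/5 - 49786) = -60970/(-248919/5) = -60970*(-5/248919) = 304850/248919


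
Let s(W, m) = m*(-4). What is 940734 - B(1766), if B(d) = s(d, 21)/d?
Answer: 830668164/883 ≈ 9.4073e+5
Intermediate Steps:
s(W, m) = -4*m
B(d) = -84/d (B(d) = (-4*21)/d = -84/d)
940734 - B(1766) = 940734 - (-84)/1766 = 940734 - 1*(-42/883) = 940734 + 42/883 = 830668164/883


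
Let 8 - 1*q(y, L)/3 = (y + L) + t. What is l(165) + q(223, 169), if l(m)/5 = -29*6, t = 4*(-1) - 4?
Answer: -1998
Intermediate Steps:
t = -8 (t = -4 - 4 = -8)
q(y, L) = 48 - 3*L - 3*y (q(y, L) = 24 - 3*((y + L) - 8) = 24 - 3*((L + y) - 8) = 24 - 3*(-8 + L + y) = 24 + (24 - 3*L - 3*y) = 48 - 3*L - 3*y)
l(m) = -870 (l(m) = 5*(-29*6) = 5*(-174) = -870)
l(165) + q(223, 169) = -870 + (48 - 3*169 - 3*223) = -870 + (48 - 507 - 669) = -870 - 1128 = -1998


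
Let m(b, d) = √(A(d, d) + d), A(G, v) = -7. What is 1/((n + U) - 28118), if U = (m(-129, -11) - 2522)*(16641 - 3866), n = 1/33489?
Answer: -36165061270497339/1166206018557867249163051 - 42981990362325*I*√2/1166206018557867249163051 ≈ -3.1011e-8 - 5.2123e-11*I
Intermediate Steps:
n = 1/33489 ≈ 2.9861e-5
m(b, d) = √(-7 + d)
U = -32218550 + 38325*I*√2 (U = (√(-7 - 11) - 2522)*(16641 - 3866) = (√(-18) - 2522)*12775 = (3*I*√2 - 2522)*12775 = (-2522 + 3*I*√2)*12775 = -32218550 + 38325*I*√2 ≈ -3.2219e+7 + 54200.0*I)
1/((n + U) - 28118) = 1/((1/33489 + (-32218550 + 38325*I*√2)) - 28118) = 1/((-1078967020949/33489 + 38325*I*√2) - 28118) = 1/(-1079908664651/33489 + 38325*I*√2)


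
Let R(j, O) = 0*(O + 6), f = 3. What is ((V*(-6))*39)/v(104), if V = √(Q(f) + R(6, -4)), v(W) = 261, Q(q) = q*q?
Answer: -78/29 ≈ -2.6897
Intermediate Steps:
R(j, O) = 0 (R(j, O) = 0*(6 + O) = 0)
Q(q) = q²
V = 3 (V = √(3² + 0) = √(9 + 0) = √9 = 3)
((V*(-6))*39)/v(104) = ((3*(-6))*39)/261 = -18*39*(1/261) = -702*1/261 = -78/29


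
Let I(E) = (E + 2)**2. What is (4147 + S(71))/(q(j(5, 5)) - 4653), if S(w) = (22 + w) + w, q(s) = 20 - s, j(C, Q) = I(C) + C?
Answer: -4311/4687 ≈ -0.91978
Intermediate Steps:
I(E) = (2 + E)**2
j(C, Q) = C + (2 + C)**2 (j(C, Q) = (2 + C)**2 + C = C + (2 + C)**2)
S(w) = 22 + 2*w
(4147 + S(71))/(q(j(5, 5)) - 4653) = (4147 + (22 + 2*71))/((20 - (5 + (2 + 5)**2)) - 4653) = (4147 + (22 + 142))/((20 - (5 + 7**2)) - 4653) = (4147 + 164)/((20 - (5 + 49)) - 4653) = 4311/((20 - 1*54) - 4653) = 4311/((20 - 54) - 4653) = 4311/(-34 - 4653) = 4311/(-4687) = 4311*(-1/4687) = -4311/4687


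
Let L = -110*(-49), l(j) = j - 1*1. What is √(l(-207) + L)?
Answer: √5182 ≈ 71.986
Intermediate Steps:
l(j) = -1 + j (l(j) = j - 1 = -1 + j)
L = 5390
√(l(-207) + L) = √((-1 - 207) + 5390) = √(-208 + 5390) = √5182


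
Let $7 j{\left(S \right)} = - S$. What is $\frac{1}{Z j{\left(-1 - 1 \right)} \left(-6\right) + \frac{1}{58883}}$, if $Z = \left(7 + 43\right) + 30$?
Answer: $- \frac{412181}{56527673} \approx -0.0072917$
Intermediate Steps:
$j{\left(S \right)} = - \frac{S}{7}$ ($j{\left(S \right)} = \frac{\left(-1\right) S}{7} = - \frac{S}{7}$)
$Z = 80$ ($Z = 50 + 30 = 80$)
$\frac{1}{Z j{\left(-1 - 1 \right)} \left(-6\right) + \frac{1}{58883}} = \frac{1}{80 - \frac{-1 - 1}{7} \left(-6\right) + \frac{1}{58883}} = \frac{1}{80 \left(- \frac{1}{7}\right) \left(-2\right) \left(-6\right) + \frac{1}{58883}} = \frac{1}{80 \cdot \frac{2}{7} \left(-6\right) + \frac{1}{58883}} = \frac{1}{80 \left(- \frac{12}{7}\right) + \frac{1}{58883}} = \frac{1}{- \frac{960}{7} + \frac{1}{58883}} = \frac{1}{- \frac{56527673}{412181}} = - \frac{412181}{56527673}$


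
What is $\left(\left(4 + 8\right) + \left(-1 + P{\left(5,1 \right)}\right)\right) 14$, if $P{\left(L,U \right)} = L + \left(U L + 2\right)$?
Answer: $322$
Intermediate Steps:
$P{\left(L,U \right)} = 2 + L + L U$ ($P{\left(L,U \right)} = L + \left(L U + 2\right) = L + \left(2 + L U\right) = 2 + L + L U$)
$\left(\left(4 + 8\right) + \left(-1 + P{\left(5,1 \right)}\right)\right) 14 = \left(\left(4 + 8\right) + \left(-1 + \left(2 + 5 + 5 \cdot 1\right)\right)\right) 14 = \left(12 + \left(-1 + \left(2 + 5 + 5\right)\right)\right) 14 = \left(12 + \left(-1 + 12\right)\right) 14 = \left(12 + 11\right) 14 = 23 \cdot 14 = 322$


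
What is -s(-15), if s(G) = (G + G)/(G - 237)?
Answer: -5/42 ≈ -0.11905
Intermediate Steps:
s(G) = 2*G/(-237 + G) (s(G) = (2*G)/(-237 + G) = 2*G/(-237 + G))
-s(-15) = -2*(-15)/(-237 - 15) = -2*(-15)/(-252) = -2*(-15)*(-1)/252 = -1*5/42 = -5/42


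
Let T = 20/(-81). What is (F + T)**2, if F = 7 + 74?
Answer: 42784681/6561 ≈ 6521.1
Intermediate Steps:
F = 81
T = -20/81 (T = 20*(-1/81) = -20/81 ≈ -0.24691)
(F + T)**2 = (81 - 20/81)**2 = (6541/81)**2 = 42784681/6561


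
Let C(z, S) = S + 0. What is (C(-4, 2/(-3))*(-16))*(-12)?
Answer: -128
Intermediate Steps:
C(z, S) = S
(C(-4, 2/(-3))*(-16))*(-12) = ((2/(-3))*(-16))*(-12) = ((2*(-⅓))*(-16))*(-12) = -⅔*(-16)*(-12) = (32/3)*(-12) = -128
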